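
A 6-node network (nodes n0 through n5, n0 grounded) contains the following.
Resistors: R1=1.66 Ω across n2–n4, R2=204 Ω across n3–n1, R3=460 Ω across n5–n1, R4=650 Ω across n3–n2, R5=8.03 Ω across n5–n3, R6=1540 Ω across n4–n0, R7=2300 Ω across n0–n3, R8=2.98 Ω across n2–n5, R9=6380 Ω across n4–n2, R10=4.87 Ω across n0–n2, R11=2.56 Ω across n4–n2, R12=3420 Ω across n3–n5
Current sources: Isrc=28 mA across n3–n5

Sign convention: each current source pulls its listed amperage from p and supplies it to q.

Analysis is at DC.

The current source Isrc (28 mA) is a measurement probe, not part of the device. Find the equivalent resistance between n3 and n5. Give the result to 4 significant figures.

Apply KCL at each of the 5 non-ground nodes and solve the resulting linear system.
Node n1: branches {R2, R3} → V_1 = -0.1495
Node n2: branches {R1, R4, R8, R9, R10, R11} → V_2 = 0.0004570
Node n3: branches {R2, R4, R5, R7, R12, Isrc} → V_3 = -0.2165
Node n4: branches {R1, R6, R9, R11} → V_4 = 0.0004567
Node n5: branches {R3, R5, R8, R12, Isrc} → V_5 = 0.001732

R_eq = 7.795 Ω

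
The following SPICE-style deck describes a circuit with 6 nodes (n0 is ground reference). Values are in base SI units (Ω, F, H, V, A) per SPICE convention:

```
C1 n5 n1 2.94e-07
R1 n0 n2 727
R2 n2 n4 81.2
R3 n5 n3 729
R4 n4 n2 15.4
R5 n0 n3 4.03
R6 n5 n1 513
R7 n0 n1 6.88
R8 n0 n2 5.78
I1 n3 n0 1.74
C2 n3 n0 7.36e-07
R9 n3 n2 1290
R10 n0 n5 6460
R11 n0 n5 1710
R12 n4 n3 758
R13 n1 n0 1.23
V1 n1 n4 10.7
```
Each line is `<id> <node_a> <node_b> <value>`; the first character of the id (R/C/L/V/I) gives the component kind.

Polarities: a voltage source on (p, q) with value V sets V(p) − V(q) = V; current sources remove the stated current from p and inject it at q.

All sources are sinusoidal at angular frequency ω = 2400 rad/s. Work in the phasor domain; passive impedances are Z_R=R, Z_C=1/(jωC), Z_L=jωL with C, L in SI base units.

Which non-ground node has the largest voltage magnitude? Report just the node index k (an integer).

4

MNA unknowns: 5 node voltages V₁..V_5 plus 1 source current (V1)
C1: Y=0.000+0.0007056j on G[5,1]
R1: Y=0.001376+0.000j on G[0,2]
R2: Y=0.01232+0.000j on G[2,4]
R3: Y=0.001372+0.000j on G[5,3]
R4: Y=0.06494+0.000j on G[4,2]
R5: Y=0.2481+0.000j on G[0,3]
R6: Y=0.001949+0.000j on G[5,1]
R7: Y=0.1453+0.000j on G[0,1]
R8: Y=0.1730+0.000j on G[0,2]
I1: z[3]−=1.74, z[0]+=1.74
C2: Y=0.000+0.001766j on G[3,0]
R9: Y=0.0007752+0.000j on G[3,2]
R10: Y=0.0001548+0.000j on G[0,5]
R11: Y=0.0005848+0.000j on G[0,5]
R12: Y=0.001319+0.000j on G[4,3]
R13: Y=0.8130+0.000j on G[1,0]
V1: row V1−V4=10.7, i_V1 at 1,4
solve → V1=0.5640-0.0008181j, V2=-3.124-9.195e-05j, V3=-6.989+0.05159j, V4=-10.14-0.0008181j, V5=-2.009+0.4642j
aux → i_V1=-0.5459-0.0001252j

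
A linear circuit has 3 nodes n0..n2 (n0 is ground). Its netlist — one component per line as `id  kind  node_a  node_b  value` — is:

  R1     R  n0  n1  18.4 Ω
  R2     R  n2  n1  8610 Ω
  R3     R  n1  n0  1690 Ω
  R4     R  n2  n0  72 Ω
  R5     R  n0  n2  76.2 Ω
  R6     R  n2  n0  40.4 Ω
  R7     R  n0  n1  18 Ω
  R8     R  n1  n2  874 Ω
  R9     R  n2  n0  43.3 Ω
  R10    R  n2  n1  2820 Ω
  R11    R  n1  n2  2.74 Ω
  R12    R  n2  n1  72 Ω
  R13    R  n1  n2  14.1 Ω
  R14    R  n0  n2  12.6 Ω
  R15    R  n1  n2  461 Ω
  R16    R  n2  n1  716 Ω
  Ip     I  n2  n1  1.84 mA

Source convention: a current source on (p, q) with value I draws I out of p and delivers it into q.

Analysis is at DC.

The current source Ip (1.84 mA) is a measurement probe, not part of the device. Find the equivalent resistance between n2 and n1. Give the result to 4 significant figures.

MNA unknowns: 2 node voltages V₁..V_2
R1: Y=0.05435 on G[0,1]
R2: Y=0.0001161 on G[2,1]
R3: Y=0.0005917 on G[1,0]
R4: Y=0.01389 on G[2,0]
R5: Y=0.01312 on G[0,2]
R6: Y=0.02475 on G[2,0]
R7: Y=0.05556 on G[0,1]
R8: Y=0.001144 on G[1,2]
R9: Y=0.02309 on G[2,0]
R10: Y=0.0003546 on G[2,1]
R11: Y=0.3650 on G[1,2]
R12: Y=0.01389 on G[2,1]
R13: Y=0.07092 on G[1,2]
R14: Y=0.07937 on G[0,2]
R15: Y=0.002169 on G[1,2]
R16: Y=0.001397 on G[2,1]
Ip: z[2]−=0.00184, z[1]+=0.00184
solve → V1=0.002064, V2=-0.001479

R_eq = 1.926 Ω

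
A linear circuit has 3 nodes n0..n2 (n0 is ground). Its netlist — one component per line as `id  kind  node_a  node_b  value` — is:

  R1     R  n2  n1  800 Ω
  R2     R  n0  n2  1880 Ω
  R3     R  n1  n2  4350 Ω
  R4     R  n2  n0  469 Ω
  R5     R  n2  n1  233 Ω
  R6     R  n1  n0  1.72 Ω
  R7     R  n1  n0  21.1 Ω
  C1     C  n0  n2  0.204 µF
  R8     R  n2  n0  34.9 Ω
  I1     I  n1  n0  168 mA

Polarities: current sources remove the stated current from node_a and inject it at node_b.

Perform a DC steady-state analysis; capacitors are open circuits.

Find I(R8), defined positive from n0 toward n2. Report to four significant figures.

0.001182 A

Element admittances at DC:
  Y(R1) = 0.001250 S between n2,n1
  Y(R2) = 0.0005319 S between n0,n2
  Y(R3) = 0.0002299 S between n1,n2
  Y(R4) = 0.002132 S between n2,n0
  Y(R5) = 0.004292 S between n2,n1
  Y(R6) = 0.5814 S between n1,n0
  Y(R7) = 0.04739 S between n1,n0
  Y(C1) = 0.000 S between n0,n2
  Y(R8) = 0.02865 S between n2,n0
  I1: injects 0.168 A into n0 (from n1)
Assemble and solve the 2×2 MNA system:
  V(n1)=-0.2651  V(n2)=-0.04126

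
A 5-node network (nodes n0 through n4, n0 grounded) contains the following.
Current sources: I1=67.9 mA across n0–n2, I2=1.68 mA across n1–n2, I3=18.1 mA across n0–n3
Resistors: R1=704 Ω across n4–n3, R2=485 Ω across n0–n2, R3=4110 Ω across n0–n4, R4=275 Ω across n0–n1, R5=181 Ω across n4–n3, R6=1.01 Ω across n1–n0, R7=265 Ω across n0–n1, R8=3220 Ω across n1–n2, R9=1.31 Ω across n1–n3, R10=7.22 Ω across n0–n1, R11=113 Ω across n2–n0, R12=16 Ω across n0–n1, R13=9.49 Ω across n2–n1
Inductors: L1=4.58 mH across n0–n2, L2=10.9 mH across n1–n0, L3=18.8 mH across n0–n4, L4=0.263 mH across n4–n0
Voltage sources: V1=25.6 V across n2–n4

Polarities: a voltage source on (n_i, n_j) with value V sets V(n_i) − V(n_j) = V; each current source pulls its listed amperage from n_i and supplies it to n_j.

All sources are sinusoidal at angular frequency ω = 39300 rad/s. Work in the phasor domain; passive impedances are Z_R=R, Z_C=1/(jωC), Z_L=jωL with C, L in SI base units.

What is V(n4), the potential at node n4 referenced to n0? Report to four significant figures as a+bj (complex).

Apply KCL at each of the 4 non-ground nodes and solve the resulting linear system.
Node n1: branches {R4, R6, L2, R7, R8, I2, R9, R10, R12, R13} → V_1 = 0.9190-0.9442j
Node n2: branches {I1, R2, L1, R8, I2, R11, R13, V1} → V_2 = 12.10-11.02j
Node n3: branches {R1, R5, R9, I3} → V_3 = 0.8125-1.035j
Node n4: branches {R1, R3, R5, L3, L4, V1} → V_4 = -13.50-11.02j
Source currents: i(V1)=-1.183+1.252j

-13.50-11.02j V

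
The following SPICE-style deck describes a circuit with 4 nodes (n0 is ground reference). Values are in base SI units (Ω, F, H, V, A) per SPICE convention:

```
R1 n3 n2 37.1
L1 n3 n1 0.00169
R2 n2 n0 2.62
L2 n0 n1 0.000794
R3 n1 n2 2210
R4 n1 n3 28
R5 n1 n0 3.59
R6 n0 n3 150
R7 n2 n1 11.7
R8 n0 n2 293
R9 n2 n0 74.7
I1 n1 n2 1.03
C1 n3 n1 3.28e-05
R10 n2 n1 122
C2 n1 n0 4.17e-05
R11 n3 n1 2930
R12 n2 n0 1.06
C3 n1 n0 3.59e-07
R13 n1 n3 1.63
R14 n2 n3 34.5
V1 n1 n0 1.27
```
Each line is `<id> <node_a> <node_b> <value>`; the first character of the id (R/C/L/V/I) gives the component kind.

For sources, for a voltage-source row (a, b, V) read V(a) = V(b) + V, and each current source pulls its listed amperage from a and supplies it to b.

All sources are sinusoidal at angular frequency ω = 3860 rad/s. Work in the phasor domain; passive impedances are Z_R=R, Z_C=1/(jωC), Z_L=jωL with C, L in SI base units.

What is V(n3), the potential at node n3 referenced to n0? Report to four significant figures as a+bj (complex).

MNA unknowns: 3 node voltages V₁..V_3 plus 1 source current (V1)
R1: Y=0.02695+0.000j on G[3,2]
L1: Y=0.000-0.1533j on G[3,1]
R2: Y=0.3817+0.000j on G[2,0]
L2: Y=0.000-0.3263j on G[0,1]
R3: Y=0.0004525+0.000j on G[1,2]
R4: Y=0.03571+0.000j on G[1,3]
R5: Y=0.2786+0.000j on G[1,0]
R6: Y=0.006667+0.000j on G[0,3]
R7: Y=0.08547+0.000j on G[2,1]
R8: Y=0.003413+0.000j on G[0,2]
R9: Y=0.01339+0.000j on G[2,0]
I1: z[1]−=1.03, z[2]+=1.03
C1: Y=0.000+0.1266j on G[3,1]
R10: Y=0.008197+0.000j on G[2,1]
C2: Y=0.000+0.1610j on G[1,0]
R11: Y=0.0003413+0.000j on G[3,1]
R12: Y=0.9434+0.000j on G[2,0]
C3: Y=0.000+0.001386j on G[1,0]
R13: Y=0.6135+0.000j on G[1,3]
R14: Y=0.02899+0.000j on G[2,3]
V1: row V1−V0=1.27, i_V1 at 1,0
solve → V1=1.270+0.000j, V2=0.8163-6.687e-05j, V3=1.223-0.001784j
aux → i_V1=-1.457+0.2083j

1.223-0.001784j V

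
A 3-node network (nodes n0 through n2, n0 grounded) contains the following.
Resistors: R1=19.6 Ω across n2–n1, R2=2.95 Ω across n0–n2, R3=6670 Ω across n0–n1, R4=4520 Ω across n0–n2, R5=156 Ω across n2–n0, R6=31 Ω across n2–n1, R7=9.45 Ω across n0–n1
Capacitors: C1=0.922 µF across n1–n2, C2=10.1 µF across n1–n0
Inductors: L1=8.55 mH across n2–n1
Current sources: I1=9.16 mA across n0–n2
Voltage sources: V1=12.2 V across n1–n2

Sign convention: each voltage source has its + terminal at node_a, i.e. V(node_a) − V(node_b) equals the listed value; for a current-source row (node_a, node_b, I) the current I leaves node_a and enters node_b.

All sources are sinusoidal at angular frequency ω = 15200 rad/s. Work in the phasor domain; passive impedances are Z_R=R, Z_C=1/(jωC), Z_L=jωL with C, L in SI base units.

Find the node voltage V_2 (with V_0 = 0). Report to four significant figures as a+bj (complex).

Apply KCL at each of the 2 non-ground nodes and solve the resulting linear system.
Node n1: branches {R1, R3, C1, L1, R6, C2, R7, V1} → V_1 = 8.388-2.852j
Node n2: branches {R1, R2, C1, R4, R5, L1, R6, I1, V1} → V_2 = -3.812-2.852j
Source currents: i(V1)=-2.343-1.063j

-3.812-2.852j V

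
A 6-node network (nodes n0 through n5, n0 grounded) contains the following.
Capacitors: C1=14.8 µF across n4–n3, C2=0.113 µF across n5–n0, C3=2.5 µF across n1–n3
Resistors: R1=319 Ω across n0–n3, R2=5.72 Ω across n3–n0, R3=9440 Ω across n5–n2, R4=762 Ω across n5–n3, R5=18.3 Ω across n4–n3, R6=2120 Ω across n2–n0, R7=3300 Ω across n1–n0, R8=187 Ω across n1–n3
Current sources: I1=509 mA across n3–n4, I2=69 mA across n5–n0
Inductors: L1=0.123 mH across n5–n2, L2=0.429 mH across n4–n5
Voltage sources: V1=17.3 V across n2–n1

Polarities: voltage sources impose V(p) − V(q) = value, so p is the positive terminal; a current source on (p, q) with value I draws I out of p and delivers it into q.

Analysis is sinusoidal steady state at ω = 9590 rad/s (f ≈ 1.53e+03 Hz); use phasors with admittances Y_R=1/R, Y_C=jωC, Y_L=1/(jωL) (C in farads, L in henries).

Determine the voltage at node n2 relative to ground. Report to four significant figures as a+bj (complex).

1.078-2.077j V

Apply KCL at each of the 5 non-ground nodes and solve the resulting linear system.
Node n1: branches {R7, C3, R8, V1} → V_1 = -16.22-2.077j
Node n2: branches {R3, L1, R6, V1} → V_2 = 1.078-2.077j
Node n3: branches {C1, R1, R2, I1, R4, R5, C3, R8} → V_3 = -0.3759-0.0003424j
Node n4: branches {C1, I1, R5, L2} → V_4 = 3.161-1.982j
Node n5: branches {R3, R4, L1, I2, L2, C2} → V_5 = 1.541-2.124j
Source currents: i(V1)=-0.03986-0.3916j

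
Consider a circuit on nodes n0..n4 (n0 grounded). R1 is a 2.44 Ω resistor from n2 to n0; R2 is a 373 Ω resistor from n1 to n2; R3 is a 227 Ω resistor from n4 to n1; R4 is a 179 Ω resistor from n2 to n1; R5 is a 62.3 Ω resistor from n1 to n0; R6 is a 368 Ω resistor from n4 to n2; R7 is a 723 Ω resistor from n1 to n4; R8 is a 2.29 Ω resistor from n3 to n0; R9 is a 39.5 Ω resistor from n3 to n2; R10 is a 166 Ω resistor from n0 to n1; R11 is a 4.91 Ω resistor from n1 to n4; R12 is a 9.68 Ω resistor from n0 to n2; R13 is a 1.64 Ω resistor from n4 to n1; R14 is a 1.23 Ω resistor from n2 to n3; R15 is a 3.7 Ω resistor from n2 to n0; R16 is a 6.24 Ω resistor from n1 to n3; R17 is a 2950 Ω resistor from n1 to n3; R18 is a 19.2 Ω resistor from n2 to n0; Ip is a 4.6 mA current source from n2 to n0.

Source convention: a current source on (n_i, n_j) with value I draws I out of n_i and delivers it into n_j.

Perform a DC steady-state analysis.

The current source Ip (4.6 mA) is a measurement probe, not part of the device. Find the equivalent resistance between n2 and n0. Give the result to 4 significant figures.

R_eq = 0.8828 Ω

Apply KCL at each of the 4 non-ground nodes and solve the resulting linear system.
Node n1: branches {R2, R3, R4, R5, R7, R10, R11, R13, R16, R17} → V_1 = -0.002421
Node n2: branches {R1, R2, R4, R6, R9, R12, R14, R15, R18, Ip} → V_2 = -0.004061
Node n3: branches {R8, R9, R14, R16, R17} → V_3 = -0.002642
Node n4: branches {R3, R6, R7, R11, R13} → V_4 = -0.002427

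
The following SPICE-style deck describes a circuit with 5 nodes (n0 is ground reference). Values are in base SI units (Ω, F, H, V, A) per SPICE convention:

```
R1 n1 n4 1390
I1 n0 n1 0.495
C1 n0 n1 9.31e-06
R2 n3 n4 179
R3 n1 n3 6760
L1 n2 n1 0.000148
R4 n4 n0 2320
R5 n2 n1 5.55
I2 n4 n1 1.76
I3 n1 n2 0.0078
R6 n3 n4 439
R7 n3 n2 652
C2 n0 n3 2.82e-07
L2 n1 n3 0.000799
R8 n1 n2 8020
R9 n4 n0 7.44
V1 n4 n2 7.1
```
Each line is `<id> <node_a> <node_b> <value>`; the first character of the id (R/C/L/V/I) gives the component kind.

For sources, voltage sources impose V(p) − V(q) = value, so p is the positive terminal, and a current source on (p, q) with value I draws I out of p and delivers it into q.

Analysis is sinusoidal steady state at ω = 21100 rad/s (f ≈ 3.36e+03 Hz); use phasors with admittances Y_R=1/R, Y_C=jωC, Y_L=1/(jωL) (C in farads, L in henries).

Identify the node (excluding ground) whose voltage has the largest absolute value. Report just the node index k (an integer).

Apply KCL at each of the 4 non-ground nodes and solve the resulting linear system.
Node n1: branches {R1, I1, C1, R3, L1, R5, I2, I3, L2, R8} → V_1 = 2.662+0.9402j
Node n2: branches {L1, R5, I3, R7, R8, V1} → V_2 = -2.013-4.049j
Node n3: branches {R2, R3, R6, R7, C2, L2} → V_3 = 3.858+1.054j
Node n4: branches {R1, R2, R4, I2, R6, R9, V1} → V_4 = 5.087-4.049j
Source currents: i(V1)=-2.457+0.5897j

4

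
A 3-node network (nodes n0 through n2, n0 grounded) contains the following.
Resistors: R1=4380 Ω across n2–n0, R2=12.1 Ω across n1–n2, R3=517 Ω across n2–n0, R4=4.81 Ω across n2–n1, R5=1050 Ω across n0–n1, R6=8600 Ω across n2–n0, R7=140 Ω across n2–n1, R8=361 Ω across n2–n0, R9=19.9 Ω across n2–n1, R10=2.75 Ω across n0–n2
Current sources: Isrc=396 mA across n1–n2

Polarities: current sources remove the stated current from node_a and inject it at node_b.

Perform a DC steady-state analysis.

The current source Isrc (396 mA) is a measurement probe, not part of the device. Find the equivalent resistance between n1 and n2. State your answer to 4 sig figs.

Apply KCL at each of the 2 non-ground nodes and solve the resulting linear system.
Node n1: branches {R2, R4, R5, R7, R9, Isrc} → V_1 = -1.132
Node n2: branches {R1, R2, R3, R4, R6, R7, R8, R9, R10, Isrc} → V_2 = 0.002924

R_eq = 2.866 Ω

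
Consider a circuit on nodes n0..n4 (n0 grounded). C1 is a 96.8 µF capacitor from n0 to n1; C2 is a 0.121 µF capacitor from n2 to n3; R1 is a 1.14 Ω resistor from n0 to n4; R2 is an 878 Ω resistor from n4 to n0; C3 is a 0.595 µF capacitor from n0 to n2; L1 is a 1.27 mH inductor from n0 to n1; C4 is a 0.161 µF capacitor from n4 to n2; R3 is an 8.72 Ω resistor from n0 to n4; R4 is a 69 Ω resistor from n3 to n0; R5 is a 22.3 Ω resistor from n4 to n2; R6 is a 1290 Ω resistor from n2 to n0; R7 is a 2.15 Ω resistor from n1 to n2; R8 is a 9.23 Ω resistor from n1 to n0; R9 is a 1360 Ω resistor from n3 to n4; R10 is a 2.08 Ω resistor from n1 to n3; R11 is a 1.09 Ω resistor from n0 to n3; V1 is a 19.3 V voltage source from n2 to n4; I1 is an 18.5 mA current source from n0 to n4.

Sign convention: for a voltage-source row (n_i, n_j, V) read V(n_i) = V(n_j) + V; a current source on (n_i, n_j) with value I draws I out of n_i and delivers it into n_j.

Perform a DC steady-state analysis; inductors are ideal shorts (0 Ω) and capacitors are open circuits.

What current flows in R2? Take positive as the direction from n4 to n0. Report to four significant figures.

-0.007002 A

Apply KCL at each of the 4 non-ground nodes and solve the resulting linear system.
Node n1: branches {C1, L1, R7, R8, R10} → V_1 = 0.000
Node n2: branches {C2, C3, C4, R5, R6, R7, V1} → V_2 = 13.15
Node n3: branches {C2, R4, R9, R10, R11} → V_3 = -0.003198
Node n4: branches {R1, R2, C4, R3, R5, R9, V1, I1} → V_4 = -6.148
Source currents: i(L1)=-6.116, i(V1)=-6.993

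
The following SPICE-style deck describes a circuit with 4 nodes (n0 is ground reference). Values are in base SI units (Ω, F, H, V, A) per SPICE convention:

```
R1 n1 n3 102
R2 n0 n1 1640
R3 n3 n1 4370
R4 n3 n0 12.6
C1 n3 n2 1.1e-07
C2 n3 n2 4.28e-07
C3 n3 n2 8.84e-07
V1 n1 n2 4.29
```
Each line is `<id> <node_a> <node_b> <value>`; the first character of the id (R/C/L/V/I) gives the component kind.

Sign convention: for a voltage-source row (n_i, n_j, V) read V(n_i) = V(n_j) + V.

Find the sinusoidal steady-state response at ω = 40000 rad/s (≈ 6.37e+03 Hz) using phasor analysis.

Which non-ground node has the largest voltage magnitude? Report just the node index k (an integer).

1

Element admittances at ω=40000 rad/s:
  Y(R1) = 0.009804+0.000j S between n1,n3
  Y(R2) = 0.0006098+0.000j S between n0,n1
  Y(R3) = 0.0002288+0.000j S between n3,n1
  Y(R4) = 0.07937+0.000j S between n3,n0
  Y(C1) = 0.000+0.004400j S between n3,n2
  Y(C2) = 0.000+0.01712j S between n3,n2
  Y(C3) = 0.000+0.03536j S between n3,n2
  V1: constraint V(n1)−V(n2) = 4.29
Assemble and solve the 4×4 MNA system:
  V(n1)=4.113+0.7693j  V(n2)=-0.1766+0.7693j  V(n3)=-0.03160-0.005910j
  i(V1)=-0.04409-0.008247j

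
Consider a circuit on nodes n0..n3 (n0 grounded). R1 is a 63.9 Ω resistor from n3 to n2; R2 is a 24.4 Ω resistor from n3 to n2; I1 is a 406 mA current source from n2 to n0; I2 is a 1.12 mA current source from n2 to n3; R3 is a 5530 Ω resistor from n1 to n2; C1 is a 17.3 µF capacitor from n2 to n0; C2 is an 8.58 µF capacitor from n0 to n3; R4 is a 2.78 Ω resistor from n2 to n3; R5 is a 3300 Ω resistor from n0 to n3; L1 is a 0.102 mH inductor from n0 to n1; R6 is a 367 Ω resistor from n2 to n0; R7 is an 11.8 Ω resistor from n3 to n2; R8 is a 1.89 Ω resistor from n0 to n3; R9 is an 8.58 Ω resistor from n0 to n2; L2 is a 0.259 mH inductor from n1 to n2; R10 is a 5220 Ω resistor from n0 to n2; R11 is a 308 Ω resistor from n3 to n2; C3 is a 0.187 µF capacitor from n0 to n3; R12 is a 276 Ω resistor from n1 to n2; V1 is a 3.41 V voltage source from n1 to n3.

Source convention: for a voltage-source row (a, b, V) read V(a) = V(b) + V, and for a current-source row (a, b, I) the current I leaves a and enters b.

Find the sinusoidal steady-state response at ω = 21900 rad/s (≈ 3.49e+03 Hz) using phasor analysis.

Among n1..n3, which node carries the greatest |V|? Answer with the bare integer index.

MNA unknowns: 3 node voltages V₁..V_3 plus 1 source current (V1)
R1: Y=0.01565+0.000j on G[3,2]
R2: Y=0.04098+0.000j on G[3,2]
I1: z[2]−=0.406, z[0]+=0.406
I2: z[2]−=0.00112, z[3]+=0.00112
R3: Y=0.0001808+0.000j on G[1,2]
C1: Y=0.000+0.3789j on G[2,0]
C2: Y=0.000+0.1879j on G[0,3]
R4: Y=0.3597+0.000j on G[2,3]
R5: Y=0.0003030+0.000j on G[0,3]
L1: Y=0.000-0.4477j on G[0,1]
R6: Y=0.002725+0.000j on G[2,0]
R7: Y=0.08475+0.000j on G[3,2]
R8: Y=0.5291+0.000j on G[0,3]
R9: Y=0.1166+0.000j on G[0,2]
L2: Y=0.000-0.1763j on G[1,2]
R10: Y=0.0001916+0.000j on G[0,2]
R11: Y=0.003247+0.000j on G[3,2]
C3: Y=0.000+0.004095j on G[0,3]
R12: Y=0.003623+0.000j on G[1,2]
V1: row V1−V3=3.41, i_V1 at 1,3
solve → V1=2.499+2.355j, V2=-0.2857+1.297j, V3=-0.9115+2.355j
aux → i_V1=-1.251+1.605j

1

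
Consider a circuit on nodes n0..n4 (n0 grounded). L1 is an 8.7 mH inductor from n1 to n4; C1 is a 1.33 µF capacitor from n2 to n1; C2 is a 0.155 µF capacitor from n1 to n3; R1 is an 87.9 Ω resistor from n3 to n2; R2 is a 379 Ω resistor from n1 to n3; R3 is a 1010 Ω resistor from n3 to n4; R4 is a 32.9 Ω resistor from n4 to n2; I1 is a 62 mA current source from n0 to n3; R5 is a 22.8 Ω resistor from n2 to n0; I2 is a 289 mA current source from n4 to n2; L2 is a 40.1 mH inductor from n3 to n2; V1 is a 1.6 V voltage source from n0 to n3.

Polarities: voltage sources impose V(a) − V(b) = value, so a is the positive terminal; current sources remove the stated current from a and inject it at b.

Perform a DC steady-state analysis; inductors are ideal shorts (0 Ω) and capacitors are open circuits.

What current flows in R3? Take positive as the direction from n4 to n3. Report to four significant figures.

MNA unknowns: 4 node voltages V₁..V_4 plus 3 source currents (L1, L2, V1)
L1: row V1−V4=0, i_L1 at 1,4
C1: Y=0.000 on G[2,1]
C2: Y=0.000 on G[1,3]
R1: Y=0.01138 on G[3,2]
R2: Y=0.002639 on G[1,3]
R3: Y=0.0009901 on G[3,4]
R4: Y=0.03040 on G[4,2]
I1: z[0]−=0.062, z[3]+=0.062
R5: Y=0.04386 on G[2,0]
I2: z[4]−=0.289, z[2]+=0.289
L2: row V3−V2=0, i_L2 at 3,2
V1: row V0−V3=1.6, i_V1 at 0,3
solve → V1=-10.09, V2=-1.600, V3=-1.600, V4=-10.09
aux → i_L1=0.02241, i_L2=-0.1010, i_V1=-0.1322

-0.008410 A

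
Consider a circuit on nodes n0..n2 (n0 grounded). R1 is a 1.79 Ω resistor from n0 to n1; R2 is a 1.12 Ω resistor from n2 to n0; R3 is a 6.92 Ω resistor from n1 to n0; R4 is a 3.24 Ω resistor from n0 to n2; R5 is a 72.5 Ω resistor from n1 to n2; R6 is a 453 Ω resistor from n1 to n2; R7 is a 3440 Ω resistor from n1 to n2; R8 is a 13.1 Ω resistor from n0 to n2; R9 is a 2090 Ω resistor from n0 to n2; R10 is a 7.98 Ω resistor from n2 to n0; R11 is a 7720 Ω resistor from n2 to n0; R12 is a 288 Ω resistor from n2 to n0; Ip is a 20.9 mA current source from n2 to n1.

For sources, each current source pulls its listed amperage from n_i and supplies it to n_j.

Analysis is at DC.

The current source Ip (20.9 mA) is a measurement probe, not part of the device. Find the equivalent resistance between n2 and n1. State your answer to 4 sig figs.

Apply KCL at each of the 2 non-ground nodes and solve the resulting linear system.
Node n1: branches {R1, R3, R5, R6, R7, Ip} → V_1 = 0.02872
Node n2: branches {R2, R4, R5, R6, R7, R8, R9, R10, R11, R12, Ip} → V_2 = -0.01435

R_eq = 2.061 Ω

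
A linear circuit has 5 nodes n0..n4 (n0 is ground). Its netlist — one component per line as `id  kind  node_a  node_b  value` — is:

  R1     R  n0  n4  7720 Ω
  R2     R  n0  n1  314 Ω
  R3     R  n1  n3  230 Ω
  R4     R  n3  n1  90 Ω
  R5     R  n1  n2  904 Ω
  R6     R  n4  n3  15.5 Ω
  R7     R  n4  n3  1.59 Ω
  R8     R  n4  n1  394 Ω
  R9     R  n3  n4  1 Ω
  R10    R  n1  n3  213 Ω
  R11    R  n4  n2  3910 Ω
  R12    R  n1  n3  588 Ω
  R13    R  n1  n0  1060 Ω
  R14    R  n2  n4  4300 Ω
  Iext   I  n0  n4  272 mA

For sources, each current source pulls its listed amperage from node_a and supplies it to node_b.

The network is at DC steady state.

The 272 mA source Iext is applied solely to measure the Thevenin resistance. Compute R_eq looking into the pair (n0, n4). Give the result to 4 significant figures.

Apply KCL at each of the 4 non-ground nodes and solve the resulting linear system.
Node n1: branches {R2, R3, R4, R5, R8, R10, R12, R13} → V_1 = 63.56
Node n2: branches {R5, R11, R14} → V_2 = 66.84
Node n3: branches {R3, R4, R6, R7, R9, R10, R12} → V_3 = 74.15
Node n4: branches {R1, R6, R7, R8, R9, R11, R14, Iext} → V_4 = 74.29

R_eq = 273.1 Ω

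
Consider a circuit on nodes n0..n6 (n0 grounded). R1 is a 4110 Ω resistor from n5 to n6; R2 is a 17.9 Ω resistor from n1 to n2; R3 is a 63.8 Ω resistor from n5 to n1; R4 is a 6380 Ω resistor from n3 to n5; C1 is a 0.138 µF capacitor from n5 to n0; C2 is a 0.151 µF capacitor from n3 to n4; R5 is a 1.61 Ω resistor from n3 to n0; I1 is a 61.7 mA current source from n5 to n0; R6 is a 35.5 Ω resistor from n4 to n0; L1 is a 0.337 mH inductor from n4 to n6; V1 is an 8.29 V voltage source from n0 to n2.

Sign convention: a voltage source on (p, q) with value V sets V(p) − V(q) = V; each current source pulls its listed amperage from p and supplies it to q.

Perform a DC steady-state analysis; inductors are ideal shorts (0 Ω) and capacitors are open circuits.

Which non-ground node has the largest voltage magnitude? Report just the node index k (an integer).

Apply KCL at each of the 6 non-ground nodes and solve the resulting linear system.
Node n1: branches {R2, R3} → V_1 = -9.302
Node n2: branches {R2, V1} → V_2 = -8.290
Node n3: branches {R4, C2, R5} → V_3 = -0.003257
Node n4: branches {C2, R6, L1} → V_4 = -0.1106
Node n5: branches {R1, R3, R4, C1, I1} → V_5 = -12.91
Node n6: branches {R1, L1} → V_6 = -0.1106
Source currents: i(L1)=0.003114, i(V1)=0.05656

5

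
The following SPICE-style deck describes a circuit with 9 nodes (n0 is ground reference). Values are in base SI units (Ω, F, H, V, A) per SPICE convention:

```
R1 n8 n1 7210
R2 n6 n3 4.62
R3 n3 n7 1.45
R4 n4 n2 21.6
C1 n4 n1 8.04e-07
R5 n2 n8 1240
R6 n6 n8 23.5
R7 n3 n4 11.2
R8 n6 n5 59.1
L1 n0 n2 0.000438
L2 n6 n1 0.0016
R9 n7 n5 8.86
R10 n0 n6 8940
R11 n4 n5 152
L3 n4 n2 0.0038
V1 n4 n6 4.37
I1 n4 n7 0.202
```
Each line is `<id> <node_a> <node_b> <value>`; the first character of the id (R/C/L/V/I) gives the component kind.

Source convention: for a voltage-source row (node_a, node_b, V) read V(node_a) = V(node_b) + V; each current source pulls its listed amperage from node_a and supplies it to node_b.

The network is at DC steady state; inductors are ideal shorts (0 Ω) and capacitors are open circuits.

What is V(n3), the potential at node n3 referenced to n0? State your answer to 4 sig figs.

-2.492 V

MNA unknowns: 8 node voltages V₁..V_8 plus 4 source currents (L1, L2, L3, V1)
R1: Y=0.0001387 on G[8,1]
R2: Y=0.2165 on G[6,3]
R3: Y=0.6897 on G[3,7]
R4: Y=0.04630 on G[4,2]
C1: Y=0.000 on G[4,1]
R5: Y=0.0008065 on G[2,8]
R6: Y=0.04255 on G[6,8]
R7: Y=0.08929 on G[3,4]
R8: Y=0.01692 on G[6,5]
L1: row V0−V2=0, i_L1 at 0,2
L2: row V6−V1=0, i_L2 at 6,1
R9: Y=0.1129 on G[7,5]
R10: Y=0.0001119 on G[0,6]
R11: Y=0.006579 on G[4,5]
L3: row V4−V2=0, i_L3 at 4,2
V1: row V4−V6=4.37, i_V1 at 4,6
I1: z[4]−=0.202, z[7]+=0.202
solve → V1=-4.370, V2=0.000, V3=-2.492, V4=0.000, V5=-2.384, V6=-4.370, V7=-2.225, V8=-4.289
aux → i_L1=-0.0004888, i_L2=-1.124e-05, i_L3=0.003948, i_V1=-0.4441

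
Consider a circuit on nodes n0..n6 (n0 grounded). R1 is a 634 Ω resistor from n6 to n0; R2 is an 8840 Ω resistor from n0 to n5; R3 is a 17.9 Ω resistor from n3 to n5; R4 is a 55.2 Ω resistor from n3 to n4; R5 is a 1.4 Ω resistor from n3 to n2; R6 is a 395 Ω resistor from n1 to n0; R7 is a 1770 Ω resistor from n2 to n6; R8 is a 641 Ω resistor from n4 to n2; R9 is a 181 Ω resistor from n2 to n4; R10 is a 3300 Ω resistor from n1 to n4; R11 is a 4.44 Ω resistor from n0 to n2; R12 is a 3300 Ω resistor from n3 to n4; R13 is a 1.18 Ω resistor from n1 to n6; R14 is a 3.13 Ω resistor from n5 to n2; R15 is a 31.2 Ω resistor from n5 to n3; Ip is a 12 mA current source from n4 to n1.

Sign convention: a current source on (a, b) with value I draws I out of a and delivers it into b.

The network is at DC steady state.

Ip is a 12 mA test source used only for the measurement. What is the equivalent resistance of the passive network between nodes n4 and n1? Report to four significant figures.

Element admittances at DC:
  Y(R1) = 0.001577 S between n6,n0
  Y(R2) = 0.0001131 S between n0,n5
  Y(R3) = 0.05587 S between n3,n5
  Y(R4) = 0.01812 S between n3,n4
  Y(R5) = 0.7143 S between n3,n2
  Y(R6) = 0.002532 S between n1,n0
  Y(R7) = 0.0005650 S between n2,n6
  Y(R8) = 0.001560 S between n4,n2
  Y(R9) = 0.005525 S between n2,n4
  Y(R10) = 0.0003030 S between n1,n4
  Y(R11) = 0.2252 S between n0,n2
  Y(R12) = 0.0003030 S between n3,n4
  Y(R13) = 0.8475 S between n1,n6
  Y(R14) = 0.3195 S between n5,n2
  Y(R15) = 0.03205 S between n5,n3
  Ip: injects 0.012 A into n1 (from n4)
Assemble and solve the 6×6 MNA system:
  V(n1)=2.379  V(n2)=-0.04334  V(n3)=-0.05354  V(n4)=-0.4872  V(n5)=-0.04553  V(n6)=2.373

R_eq = 238.9 Ω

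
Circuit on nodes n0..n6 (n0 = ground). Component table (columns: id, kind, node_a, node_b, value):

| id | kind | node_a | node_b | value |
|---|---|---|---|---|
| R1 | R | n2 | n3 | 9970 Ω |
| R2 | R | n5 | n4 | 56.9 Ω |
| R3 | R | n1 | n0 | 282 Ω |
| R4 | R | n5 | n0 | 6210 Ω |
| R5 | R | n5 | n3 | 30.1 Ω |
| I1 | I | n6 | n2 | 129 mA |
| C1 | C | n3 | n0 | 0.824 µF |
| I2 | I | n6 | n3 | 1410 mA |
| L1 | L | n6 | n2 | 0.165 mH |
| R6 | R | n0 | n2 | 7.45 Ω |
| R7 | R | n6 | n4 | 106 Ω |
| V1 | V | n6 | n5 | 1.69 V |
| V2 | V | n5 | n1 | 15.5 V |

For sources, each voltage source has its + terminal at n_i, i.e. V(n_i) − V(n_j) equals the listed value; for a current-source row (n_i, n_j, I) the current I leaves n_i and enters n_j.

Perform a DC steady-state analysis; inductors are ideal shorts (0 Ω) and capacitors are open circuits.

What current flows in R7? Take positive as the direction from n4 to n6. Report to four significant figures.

Element admittances at DC:
  Y(R1) = 0.0001003 S between n2,n3
  Y(R2) = 0.01757 S between n5,n4
  Y(R3) = 0.003546 S between n1,n0
  Y(R4) = 0.0001610 S between n5,n0
  Y(R5) = 0.03322 S between n5,n3
  I1: injects 0.129 A into n2 (from n6)
  Y(C1) = 0.000 S between n3,n0
  I2: injects 1.41 A into n3 (from n6)
  L1: short n6↔n2 (DC inductor)
  Y(R6) = 0.1342 S between n0,n2
  Y(R7) = 0.009434 S between n6,n4
  V1: constraint V(n6)−V(n5) = 1.69
  V2: constraint V(n5)−V(n1) = 15.5
Assemble and solve the 9×9 MNA system:
  V(n1)=-16.75  V(n2)=0.4439  V(n3)=41.07  V(n4)=-0.6558  V(n5)=-1.246  V(n6)=0.4439
  i(L1)=-0.07349  i(V1)=-1.476  i(V2)=-0.05938

-0.01037 A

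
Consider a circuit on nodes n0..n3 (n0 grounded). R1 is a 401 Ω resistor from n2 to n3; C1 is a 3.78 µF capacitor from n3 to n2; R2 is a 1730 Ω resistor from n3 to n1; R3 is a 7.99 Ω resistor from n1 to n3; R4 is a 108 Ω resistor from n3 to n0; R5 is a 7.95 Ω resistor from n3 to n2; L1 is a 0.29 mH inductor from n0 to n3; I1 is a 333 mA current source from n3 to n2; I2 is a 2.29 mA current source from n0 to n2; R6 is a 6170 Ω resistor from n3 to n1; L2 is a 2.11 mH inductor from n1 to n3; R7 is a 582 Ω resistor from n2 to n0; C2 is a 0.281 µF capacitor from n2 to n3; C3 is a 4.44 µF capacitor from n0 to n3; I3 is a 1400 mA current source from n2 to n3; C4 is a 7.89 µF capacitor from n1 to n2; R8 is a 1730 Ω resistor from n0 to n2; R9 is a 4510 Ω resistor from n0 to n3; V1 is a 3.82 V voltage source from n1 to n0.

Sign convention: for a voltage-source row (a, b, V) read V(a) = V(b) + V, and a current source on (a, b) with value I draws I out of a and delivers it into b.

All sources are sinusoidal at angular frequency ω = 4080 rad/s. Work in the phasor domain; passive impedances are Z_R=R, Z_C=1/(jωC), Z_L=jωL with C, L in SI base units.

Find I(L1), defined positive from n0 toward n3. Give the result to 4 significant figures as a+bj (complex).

MNA unknowns: 3 node voltages V₁..V_3 plus 1 source current (V1)
R1: Y=0.002494+0.000j on G[2,3]
C1: Y=0.000+0.01542j on G[3,2]
R2: Y=0.0005780+0.000j on G[3,1]
R3: Y=0.1252+0.000j on G[1,3]
R4: Y=0.009259+0.000j on G[3,0]
R5: Y=0.1258+0.000j on G[3,2]
L1: Y=0.000-0.8452j on G[0,3]
I1: z[3]−=0.333, z[2]+=0.333
I2: z[0]−=0.00229, z[2]+=0.00229
R6: Y=0.0001621+0.000j on G[3,1]
L2: Y=0.000-0.1162j on G[1,3]
R7: Y=0.001718+0.000j on G[2,0]
C2: Y=0.000+0.001146j on G[2,3]
C3: Y=0.000+0.01812j on G[0,3]
I3: z[2]−=1.4, z[3]+=1.4
C4: Y=0.000+0.03219j on G[1,2]
R8: Y=0.0005780+0.000j on G[0,2]
R9: Y=0.0002217+0.000j on G[0,3]
V1: row V1−V0=3.82, i_V1 at 1,0
solve → V1=3.820+0.000j, V2=-6.516+4.026j, V3=0.2185+0.6342j
aux → i_V1=-0.5093+0.1655j

-0.5360+0.1847j A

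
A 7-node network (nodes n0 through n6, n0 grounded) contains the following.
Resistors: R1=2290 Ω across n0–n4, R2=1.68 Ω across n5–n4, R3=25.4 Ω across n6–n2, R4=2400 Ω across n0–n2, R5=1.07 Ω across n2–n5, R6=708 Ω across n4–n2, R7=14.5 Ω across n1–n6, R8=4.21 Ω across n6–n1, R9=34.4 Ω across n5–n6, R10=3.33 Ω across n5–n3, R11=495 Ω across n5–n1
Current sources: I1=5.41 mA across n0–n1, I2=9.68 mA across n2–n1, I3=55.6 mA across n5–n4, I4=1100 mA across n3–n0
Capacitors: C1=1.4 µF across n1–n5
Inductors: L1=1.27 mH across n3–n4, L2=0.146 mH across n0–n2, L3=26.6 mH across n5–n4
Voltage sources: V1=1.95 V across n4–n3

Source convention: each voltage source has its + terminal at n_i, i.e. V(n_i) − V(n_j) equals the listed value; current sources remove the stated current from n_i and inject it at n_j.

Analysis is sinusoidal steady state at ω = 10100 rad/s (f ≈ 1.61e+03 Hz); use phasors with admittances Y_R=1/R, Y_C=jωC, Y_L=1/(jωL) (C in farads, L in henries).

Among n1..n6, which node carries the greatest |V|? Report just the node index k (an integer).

3

Element admittances at ω=10100 rad/s:
  Y(R1) = 0.0004367+0.000j S between n0,n4
  Y(R2) = 0.5952+0.000j S between n5,n4
  Y(R3) = 0.03937+0.000j S between n6,n2
  I1: injects 0.00541 A into n1 (from n0)
  I2: injects 0.00968 A into n1 (from n2)
  Y(C1) = 0.000+0.01414j S between n1,n5
  Y(R4) = 0.0004167+0.000j S between n0,n2
  Y(L1) = 0.000-0.07796j S between n3,n4
  Y(R5) = 0.9346+0.000j S between n2,n5
  Y(L2) = 0.000-0.6782j S between n0,n2
  Y(L3) = 0.000-0.003722j S between n5,n4
  Y(R6) = 0.001412+0.000j S between n4,n2
  Y(R7) = 0.06897+0.000j S between n1,n6
  I3: injects 0.0556 A into n4 (from n5)
  I4: injects 1.1 A into n0 (from n3)
  Y(R8) = 0.2375+0.000j S between n6,n1
  Y(R9) = 0.02907+0.000j S between n5,n6
  Y(R10) = 0.3003+0.000j S between n5,n3
  Y(R11) = 0.002020+0.000j S between n5,n1
  V1: constraint V(n4)−V(n3) = 1.95
Assemble and solve the 7×7 MNA system:
  V(n1)=-0.3016-1.815j  V(n2)=-0.002026-1.613j  V(n3)=-3.604-1.607j  V(n4)=-1.654-1.607j  V(n5)=-1.146-1.605j  V(n6)=-0.3356-1.778j
  i(V1)=0.3616+0.1516j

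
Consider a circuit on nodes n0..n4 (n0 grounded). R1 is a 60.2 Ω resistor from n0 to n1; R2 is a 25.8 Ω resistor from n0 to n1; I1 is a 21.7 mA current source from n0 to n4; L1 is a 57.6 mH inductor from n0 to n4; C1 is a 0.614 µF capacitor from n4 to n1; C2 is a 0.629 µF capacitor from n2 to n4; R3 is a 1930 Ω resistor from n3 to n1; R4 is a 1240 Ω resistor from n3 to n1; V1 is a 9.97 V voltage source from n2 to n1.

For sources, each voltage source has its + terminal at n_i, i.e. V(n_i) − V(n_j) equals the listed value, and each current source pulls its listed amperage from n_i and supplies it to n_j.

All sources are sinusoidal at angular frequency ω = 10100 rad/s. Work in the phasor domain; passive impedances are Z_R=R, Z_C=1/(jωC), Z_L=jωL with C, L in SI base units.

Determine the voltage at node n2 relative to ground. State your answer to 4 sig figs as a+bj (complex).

10.42+0.1975j V

MNA unknowns: 4 node voltages V₁..V_4 plus 1 source current (V1)
R1: Y=0.01661+0.000j on G[0,1]
R2: Y=0.03876+0.000j on G[0,1]
I1: z[0]−=0.0217, z[4]+=0.0217
L1: Y=0.000-0.001719j on G[0,4]
C1: Y=0.000+0.006201j on G[4,1]
C2: Y=0.000+0.006353j on G[2,4]
R3: Y=0.0005181+0.000j on G[3,1]
R4: Y=0.0008065+0.000j on G[3,1]
V1: row V2−V1=9.97, i_V1 at 2,1
solve → V1=0.4470+0.1975j, V2=10.42+0.1975j, V3=0.4470+0.1975j, V4=6.363-1.774j
aux → i_V1=0.01252-0.02575j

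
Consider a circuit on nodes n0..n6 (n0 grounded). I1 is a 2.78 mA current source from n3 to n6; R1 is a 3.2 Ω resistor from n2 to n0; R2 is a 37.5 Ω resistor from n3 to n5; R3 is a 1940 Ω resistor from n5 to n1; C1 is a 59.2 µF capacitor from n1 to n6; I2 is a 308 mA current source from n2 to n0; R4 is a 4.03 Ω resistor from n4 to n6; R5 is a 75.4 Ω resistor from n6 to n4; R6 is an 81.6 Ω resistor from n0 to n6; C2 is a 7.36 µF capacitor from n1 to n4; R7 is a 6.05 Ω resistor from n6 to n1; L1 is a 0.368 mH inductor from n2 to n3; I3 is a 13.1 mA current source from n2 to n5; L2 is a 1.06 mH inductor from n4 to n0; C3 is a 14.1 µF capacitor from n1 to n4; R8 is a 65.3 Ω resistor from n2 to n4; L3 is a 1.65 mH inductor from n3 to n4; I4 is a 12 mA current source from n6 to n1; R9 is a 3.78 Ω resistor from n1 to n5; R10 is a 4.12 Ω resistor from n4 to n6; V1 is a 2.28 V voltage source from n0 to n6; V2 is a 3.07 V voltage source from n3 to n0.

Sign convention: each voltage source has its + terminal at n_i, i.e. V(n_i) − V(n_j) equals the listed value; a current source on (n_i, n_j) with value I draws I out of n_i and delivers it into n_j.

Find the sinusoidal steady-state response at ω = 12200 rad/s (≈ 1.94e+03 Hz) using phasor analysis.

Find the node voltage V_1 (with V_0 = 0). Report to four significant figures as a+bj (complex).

-2.199-0.3737j V

Apply KCL at each of the 6 non-ground nodes and solve the resulting linear system.
Node n1: branches {R3, C1, C2, R7, C3, I4, R9} → V_1 = -2.199-0.3737j
Node n2: branches {R1, I2, L1, I3, R8} → V_2 = 0.2468-1.959j
Node n3: branches {I1, R2, L1, L3, V2} → V_3 = 3.070+0.000j
Node n4: branches {R4, R5, C2, L2, C3, R8, L3, R10} → V_4 = -2.245-0.8770j
Node n5: branches {R2, R3, I3, R9} → V_5 = -1.672-0.3395j
Node n6: branches {I1, C1, R4, R5, R6, R7, I4, R10, V1} → V_6 = -2.280+0.000j
Source currents: i(V1)=-0.3198+0.4451j, i(V2)=-0.6092+0.8838j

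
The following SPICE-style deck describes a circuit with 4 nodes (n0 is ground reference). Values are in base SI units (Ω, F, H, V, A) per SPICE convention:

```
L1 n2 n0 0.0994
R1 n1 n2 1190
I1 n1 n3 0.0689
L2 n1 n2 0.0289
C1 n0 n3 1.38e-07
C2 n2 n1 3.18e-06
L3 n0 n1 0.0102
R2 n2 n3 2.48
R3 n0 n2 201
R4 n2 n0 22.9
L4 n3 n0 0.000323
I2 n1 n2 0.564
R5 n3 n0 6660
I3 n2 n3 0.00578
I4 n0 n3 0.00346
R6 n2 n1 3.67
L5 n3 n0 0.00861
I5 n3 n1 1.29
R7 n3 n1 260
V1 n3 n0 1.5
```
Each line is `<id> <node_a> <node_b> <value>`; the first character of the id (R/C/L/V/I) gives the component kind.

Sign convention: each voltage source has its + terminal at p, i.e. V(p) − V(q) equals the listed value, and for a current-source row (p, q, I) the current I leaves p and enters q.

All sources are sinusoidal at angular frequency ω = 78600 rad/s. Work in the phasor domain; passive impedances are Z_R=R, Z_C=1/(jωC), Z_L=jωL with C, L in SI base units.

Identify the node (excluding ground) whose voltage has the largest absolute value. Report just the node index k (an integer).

1

Element admittances at ω=78600 rad/s:
  Y(L1) = 0.000-0.0001280j S between n2,n0
  Y(R1) = 0.0008403+0.000j S between n1,n2
  I1: injects 0.0689 A into n3 (from n1)
  Y(L2) = 0.000-0.0004402j S between n1,n2
  Y(C1) = 0.000+0.01085j S between n0,n3
  Y(C2) = 0.000+0.2499j S between n2,n1
  Y(L3) = 0.000-0.001247j S between n0,n1
  Y(R2) = 0.4032+0.000j S between n2,n3
  Y(R3) = 0.004975+0.000j S between n0,n2
  Y(R4) = 0.04367+0.000j S between n2,n0
  Y(L4) = 0.000-0.03939j S between n3,n0
  I2: injects 0.564 A into n2 (from n1)
  Y(R5) = 0.0001502+0.000j S between n3,n0
  I3: injects 0.00578 A into n3 (from n2)
  I4: injects 0.00346 A into n3 (from n0)
  Y(R6) = 0.2725+0.000j S between n2,n1
  Y(L5) = 0.000-0.001478j S between n3,n0
  I5: injects 1.29 A into n1 (from n3)
  Y(R7) = 0.003846+0.000j S between n3,n1
  V1: constraint V(n3)−V(n0) = 1.5
Assemble and solve the 4×4 MNA system:
  V(n1)=5.304-1.126j  V(n2)=3.999+0.02536j  V(n3)=1.500+0.000j
  i(V1)=-0.1899+0.05092j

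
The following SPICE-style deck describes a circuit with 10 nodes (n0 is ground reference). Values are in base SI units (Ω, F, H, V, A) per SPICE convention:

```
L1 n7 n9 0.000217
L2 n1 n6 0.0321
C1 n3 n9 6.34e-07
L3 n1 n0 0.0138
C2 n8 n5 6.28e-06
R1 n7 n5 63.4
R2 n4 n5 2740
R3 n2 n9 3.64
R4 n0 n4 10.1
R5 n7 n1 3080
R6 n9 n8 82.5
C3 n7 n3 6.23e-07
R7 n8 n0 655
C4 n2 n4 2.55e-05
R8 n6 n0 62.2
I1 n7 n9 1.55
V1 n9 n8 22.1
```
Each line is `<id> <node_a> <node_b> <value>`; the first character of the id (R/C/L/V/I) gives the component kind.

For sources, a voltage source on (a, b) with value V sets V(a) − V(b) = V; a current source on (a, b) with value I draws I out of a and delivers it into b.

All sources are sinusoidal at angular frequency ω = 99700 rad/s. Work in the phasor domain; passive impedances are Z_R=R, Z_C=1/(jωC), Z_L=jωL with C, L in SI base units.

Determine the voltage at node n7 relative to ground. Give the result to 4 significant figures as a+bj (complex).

MNA unknowns: 9 node voltages V₁..V_9 plus 1 source current (V1)
L1: Y=0.000-0.04622j on G[7,9]
L2: Y=0.000-0.0003125j on G[1,6]
C1: Y=0.000+0.06321j on G[3,9]
L3: Y=0.000-0.0007268j on G[1,0]
C2: Y=0.000+0.6261j on G[8,5]
R1: Y=0.01577+0.000j on G[7,5]
R2: Y=0.0003650+0.000j on G[4,5]
R3: Y=0.2747+0.000j on G[2,9]
R4: Y=0.09901+0.000j on G[0,4]
R5: Y=0.0003247+0.000j on G[7,1]
R6: Y=0.01212+0.000j on G[9,8]
C3: Y=0.000+0.06211j on G[7,3]
R7: Y=0.001527+0.000j on G[8,0]
C4: Y=0.000+2.542j on G[2,4]
R8: Y=0.01608+0.000j on G[6,0]
I1: z[7]−=1.55, z[9]+=1.55
V1: row V9−V8=22.1, i_V1 at 9,8
solve → V1=10.99-23.40j, V2=0.5774+0.08916j, V3=-31.15-29.19j, V4=0.5731+0.1148j, V5=-22.80+1.145j, V6=-0.4504-0.2224j, V7=-63.68-59.02j, V8=-21.28+0.1292j, V9=0.8150+0.1292j
aux → i_V1=0.3359+0.9496j

-63.68-59.02j V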